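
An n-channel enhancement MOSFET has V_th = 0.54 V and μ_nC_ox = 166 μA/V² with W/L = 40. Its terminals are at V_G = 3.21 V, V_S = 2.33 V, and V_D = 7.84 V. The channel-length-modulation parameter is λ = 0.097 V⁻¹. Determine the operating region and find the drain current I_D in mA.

Saturation; I_D = 0.589 mA

V_GS = V_G − V_S = 3.21 − 2.33 = 0.88 V; V_DS = V_D − V_S = 7.84 − 2.33 = 5.51 V.
k_n = μ_nC_ox · (W/L) = 6.64 mA/V².
V_ov = V_GS − V_th = 0.88 − 0.54 = 0.34 V.
Since V_DS = 5.51 V ≥ V_ov = 0.34 V, the device is in saturation.
I_D = ½ k_n V_ov² (1 + λ V_DS) = 0.5 × 6.64 × 0.34² × (1 + 0.097 × 5.51) = 0.589 mA.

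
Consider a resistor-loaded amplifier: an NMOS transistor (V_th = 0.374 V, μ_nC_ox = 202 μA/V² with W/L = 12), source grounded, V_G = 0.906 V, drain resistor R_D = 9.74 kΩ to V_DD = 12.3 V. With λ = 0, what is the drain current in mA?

I_D = 0.343 mA

V_GS = V_G = 0.906 V, so V_ov = 0.906 − 0.374 = 0.532 V.
k_n = μ_nC_ox · (W/L) = 2.424 mA/V².
Assume saturation: I_D = ½ k_n V_ov² = 0.5 × 2.424 × 0.532² = 0.343 mA, giving V_DS = V_DD − I_D R_D = 12.3 − 0.343 × 9.74 = 8.96 V.
V_DS = 8.96 V ≥ V_ov = 0.532 V, confirming saturation.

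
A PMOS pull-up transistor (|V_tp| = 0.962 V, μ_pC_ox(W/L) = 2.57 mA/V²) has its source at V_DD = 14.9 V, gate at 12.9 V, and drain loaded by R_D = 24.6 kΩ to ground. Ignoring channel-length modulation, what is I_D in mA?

I_D = 0.595 mA

V_SG = V_DD − V_G = 14.9 − 12.9 = 2 V, so V_ov = 2 − 0.962 = 1.04 V.
Assume saturation: I_D = ½ k_p V_ov² = 0.5 × 2.57 × 1.04² = 1.38 mA, giving V_SD = V_DD − I_D R_D = 14.9 − 1.38 × 24.6 = -19.2 V.
But -19.2 V < V_ov = 1.04 V, so the device is actually in triode.
In triode I_D = k_p[V_ov V_SD − ½ V_SD²] and I_D = (V_DD − V_SD)/R_D. Equating: 31.6 V_SD² − 66.62 V_SD + 14.9 = 0, giving V_SD = 0.254 V (the root below V_ov).
I_D = (14.9 − 0.254) / 24.6 = 0.595 mA.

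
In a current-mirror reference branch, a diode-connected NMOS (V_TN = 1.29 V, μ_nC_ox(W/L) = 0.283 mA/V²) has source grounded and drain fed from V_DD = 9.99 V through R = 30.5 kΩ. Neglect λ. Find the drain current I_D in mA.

I_D = 0.242 mA

With gate tied to drain, V_GS = V_DS ≥ V_GS − V_TN, so the device is in saturation.
KCL at the drain: ½ k_n (V_GS − V_TN)² = (V_DD − V_GS)/R.
Let x = V_GS − 1.29. Then 4.32 x² + x − 8.7 = 0, giving x = 1.31 V (positive root), so V_GS = 2.6 V.
I_D = (V_DD − V_GS)/R = (9.99 − 2.6) / 30.5 = 0.242 mA.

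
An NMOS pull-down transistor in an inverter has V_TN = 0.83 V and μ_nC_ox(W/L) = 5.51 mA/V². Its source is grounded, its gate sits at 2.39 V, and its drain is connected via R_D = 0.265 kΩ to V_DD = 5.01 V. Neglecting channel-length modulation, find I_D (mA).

V_GS = V_G = 2.39 V, so V_ov = 2.39 − 0.83 = 1.56 V.
Assume saturation: I_D = ½ k_n V_ov² = 0.5 × 5.51 × 1.56² = 6.7 mA, giving V_DS = V_DD − I_D R_D = 5.01 − 6.7 × 0.265 = 3.23 V.
V_DS = 3.23 V ≥ V_ov = 1.56 V, confirming saturation.

I_D = 6.70 mA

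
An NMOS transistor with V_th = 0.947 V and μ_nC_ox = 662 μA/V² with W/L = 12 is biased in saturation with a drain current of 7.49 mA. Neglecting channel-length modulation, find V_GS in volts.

k_n = μ_nC_ox · (W/L) = 7.944 mA/V².
In saturation I_D = ½ k_n (V_GS − V_th)², so V_GS − V_th = √(2 I_D / k_n) = √(2 × 7.49 / 7.944) = 1.37 V.
V_GS = 0.947 + 1.37 = 2.32 V.

V_GS = 2.32 V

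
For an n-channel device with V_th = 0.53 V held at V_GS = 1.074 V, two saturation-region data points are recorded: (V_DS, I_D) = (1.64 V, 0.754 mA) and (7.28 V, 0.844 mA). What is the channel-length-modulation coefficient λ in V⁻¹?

With V_GS fixed, I_D ∝ (1 + λ V_DS) in saturation, so I_D2/I_D1 = (1 + λ V_DS2)/(1 + λ V_DS1).
0.844/0.754 = 1.119 = (1 + 7.28 λ)/(1 + 1.64 λ).
Solving: λ (I_D1 V_DS2 − I_D2 V_DS1) = I_D2 − I_D1, so λ = (0.844 − 0.754) / (0.754 × 7.28 − 0.844 × 1.64) = 0.09 / 4.1 = 0.0219 V⁻¹.

λ = 0.0219 V⁻¹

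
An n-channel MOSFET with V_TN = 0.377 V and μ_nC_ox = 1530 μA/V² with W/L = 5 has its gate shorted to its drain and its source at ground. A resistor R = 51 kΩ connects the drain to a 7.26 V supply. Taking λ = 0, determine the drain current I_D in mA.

I_D = 0.131 mA

With gate tied to drain, V_GS = V_DS ≥ V_GS − V_TN, so the device is in saturation.
k_n = μ_nC_ox · (W/L) = 7.65 mA/V².
KCL at the drain: ½ k_n (V_GS − V_TN)² = (V_DD − V_GS)/R.
Let x = V_GS − 0.377. Then 195 x² + x − 6.883 = 0, giving x = 0.185 V (positive root), so V_GS = 0.562 V.
I_D = (V_DD − V_GS)/R = (7.26 − 0.562) / 51 = 0.131 mA.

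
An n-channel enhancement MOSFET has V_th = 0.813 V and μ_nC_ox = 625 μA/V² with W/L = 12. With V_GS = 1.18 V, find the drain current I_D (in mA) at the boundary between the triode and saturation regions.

At the boundary V_DS = V_ov = V_GS − V_th = 1.18 − 0.813 = 0.367 V.
k_n = μ_nC_ox · (W/L) = 7.5 mA/V².
I_D = ½ k_n V_ov² = 0.5 × 7.5 × 0.367² = 0.505 mA.

I_D = 0.505 mA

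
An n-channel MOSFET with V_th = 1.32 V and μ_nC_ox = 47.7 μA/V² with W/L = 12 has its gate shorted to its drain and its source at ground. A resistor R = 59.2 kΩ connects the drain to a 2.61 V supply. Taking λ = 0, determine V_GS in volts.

With gate tied to drain, V_GS = V_DS ≥ V_GS − V_th, so the device is in saturation.
k_n = μ_nC_ox · (W/L) = 0.5724 mA/V².
KCL at the drain: ½ k_n (V_GS − V_th)² = (V_DD − V_GS)/R.
Let x = V_GS − 1.32. Then 16.9 x² + x − 1.29 = 0, giving x = 0.248 V (positive root), so V_GS = 1.57 V.
I_D = (V_DD − V_GS)/R = (2.61 − 1.57) / 59.2 = 0.0176 mA.

V_GS = 1.57 V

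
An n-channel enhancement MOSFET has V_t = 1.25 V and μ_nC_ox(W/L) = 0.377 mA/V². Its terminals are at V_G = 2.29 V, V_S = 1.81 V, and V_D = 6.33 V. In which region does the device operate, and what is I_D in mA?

Cutoff; I_D = 0 mA

V_GS = V_G − V_S = 2.29 − 1.81 = 0.48 V; V_DS = V_D − V_S = 6.33 − 1.81 = 4.52 V.
V_GS = 0.48 V < V_t = 1.25 V, so the transistor is in cutoff.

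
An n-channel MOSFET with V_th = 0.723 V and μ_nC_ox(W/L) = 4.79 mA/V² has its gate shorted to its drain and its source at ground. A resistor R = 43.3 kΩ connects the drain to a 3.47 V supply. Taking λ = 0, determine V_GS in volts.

V_GS = 0.881 V

With gate tied to drain, V_GS = V_DS ≥ V_GS − V_th, so the device is in saturation.
KCL at the drain: ½ k_n (V_GS − V_th)² = (V_DD − V_GS)/R.
Let x = V_GS − 0.723. Then 104 x² + x − 2.747 = 0, giving x = 0.158 V (positive root), so V_GS = 0.881 V.
I_D = (V_DD − V_GS)/R = (3.47 − 0.881) / 43.3 = 0.0598 mA.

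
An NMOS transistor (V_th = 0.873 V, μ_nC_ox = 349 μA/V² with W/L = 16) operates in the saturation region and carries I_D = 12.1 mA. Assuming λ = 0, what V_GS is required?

k_n = μ_nC_ox · (W/L) = 5.584 mA/V².
In saturation I_D = ½ k_n (V_GS − V_th)², so V_GS − V_th = √(2 I_D / k_n) = √(2 × 12.1 / 5.584) = 2.08 V.
V_GS = 0.873 + 2.08 = 2.95 V.

V_GS = 2.95 V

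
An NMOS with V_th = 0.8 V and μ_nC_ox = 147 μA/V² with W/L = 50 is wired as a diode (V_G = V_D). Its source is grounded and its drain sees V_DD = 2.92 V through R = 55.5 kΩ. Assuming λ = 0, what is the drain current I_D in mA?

With gate tied to drain, V_GS = V_DS ≥ V_GS − V_th, so the device is in saturation.
k_n = μ_nC_ox · (W/L) = 7.35 mA/V².
KCL at the drain: ½ k_n (V_GS − V_th)² = (V_DD − V_GS)/R.
Let x = V_GS − 0.8. Then 204 x² + x − 2.12 = 0, giving x = 0.0995 V (positive root), so V_GS = 0.9 V.
I_D = (V_DD − V_GS)/R = (2.92 − 0.9) / 55.5 = 0.0364 mA.

I_D = 0.0364 mA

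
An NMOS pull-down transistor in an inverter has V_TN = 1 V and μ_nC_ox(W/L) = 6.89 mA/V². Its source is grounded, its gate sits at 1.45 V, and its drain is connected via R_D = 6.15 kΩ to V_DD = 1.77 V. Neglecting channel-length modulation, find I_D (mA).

I_D = 0.272 mA

V_GS = V_G = 1.45 V, so V_ov = 1.45 − 1 = 0.45 V.
Assume saturation: I_D = ½ k_n V_ov² = 0.5 × 6.89 × 0.45² = 0.698 mA, giving V_DS = V_DD − I_D R_D = 1.77 − 0.698 × 6.15 = -2.52 V.
But -2.52 V < V_ov = 0.45 V, so the device is actually in triode.
In triode I_D = k_n[V_ov V_DS − ½ V_DS²] and I_D = (V_DD − V_DS)/R_D. Equating: 21.2 V_DS² − 20.07 V_DS + 1.77 = 0, giving V_DS = 0.0984 V (the root below V_ov).
I_D = (1.77 − 0.0984) / 6.15 = 0.272 mA.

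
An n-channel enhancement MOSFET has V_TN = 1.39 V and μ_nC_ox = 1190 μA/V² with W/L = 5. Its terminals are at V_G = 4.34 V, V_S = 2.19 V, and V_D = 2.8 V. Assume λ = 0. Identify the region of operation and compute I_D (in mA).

Triode; I_D = 1.65 mA

V_GS = V_G − V_S = 4.34 − 2.19 = 2.15 V; V_DS = V_D − V_S = 2.8 − 2.19 = 0.61 V.
k_n = μ_nC_ox · (W/L) = 5.95 mA/V².
V_ov = V_GS − V_TN = 2.15 − 1.39 = 0.76 V.
Since V_DS = 0.61 V < V_ov = 0.76 V, the device is in the triode region.
I_D = k_n [V_ov · V_DS − ½ V_DS²] = 5.95 × [0.76 × 0.61 − 0.5 × 0.61²] = 1.65 mA.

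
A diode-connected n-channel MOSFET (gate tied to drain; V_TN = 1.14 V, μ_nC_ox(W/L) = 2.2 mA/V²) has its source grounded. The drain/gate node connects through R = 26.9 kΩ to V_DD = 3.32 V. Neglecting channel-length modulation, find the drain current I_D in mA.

With gate tied to drain, V_GS = V_DS ≥ V_GS − V_TN, so the device is in saturation.
KCL at the drain: ½ k_n (V_GS − V_TN)² = (V_DD − V_GS)/R.
Let x = V_GS − 1.14. Then 29.6 x² + x − 2.18 = 0, giving x = 0.255 V (positive root), so V_GS = 1.4 V.
I_D = (V_DD − V_GS)/R = (3.32 − 1.4) / 26.9 = 0.0716 mA.

I_D = 0.0716 mA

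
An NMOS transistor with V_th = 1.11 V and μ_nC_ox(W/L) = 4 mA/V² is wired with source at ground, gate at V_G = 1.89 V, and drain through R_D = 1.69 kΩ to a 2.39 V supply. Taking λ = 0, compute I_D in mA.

V_GS = V_G = 1.89 V, so V_ov = 1.89 − 1.11 = 0.78 V.
Assume saturation: I_D = ½ k_n V_ov² = 0.5 × 4 × 0.78² = 1.22 mA, giving V_DS = V_DD − I_D R_D = 2.39 − 1.22 × 1.69 = 0.334 V.
But 0.334 V < V_ov = 0.78 V, so the device is actually in triode.
In triode I_D = k_n[V_ov V_DS − ½ V_DS²] and I_D = (V_DD − V_DS)/R_D. Equating: 3.38 V_DS² − 6.273 V_DS + 2.39 = 0, giving V_DS = 0.536 V (the root below V_ov).
I_D = (2.39 − 0.536) / 1.69 = 1.1 mA.

I_D = 1.10 mA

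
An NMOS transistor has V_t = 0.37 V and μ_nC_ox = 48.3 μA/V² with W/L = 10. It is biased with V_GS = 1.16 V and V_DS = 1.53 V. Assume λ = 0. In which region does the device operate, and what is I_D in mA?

k_n = μ_nC_ox · (W/L) = 0.483 mA/V².
V_ov = V_GS − V_t = 1.16 − 0.37 = 0.79 V.
Since V_DS = 1.53 V ≥ V_ov = 0.79 V, the device is in saturation.
I_D = ½ k_n V_ov² = 0.5 × 0.483 × 0.79² = 0.151 mA.

Saturation; I_D = 0.151 mA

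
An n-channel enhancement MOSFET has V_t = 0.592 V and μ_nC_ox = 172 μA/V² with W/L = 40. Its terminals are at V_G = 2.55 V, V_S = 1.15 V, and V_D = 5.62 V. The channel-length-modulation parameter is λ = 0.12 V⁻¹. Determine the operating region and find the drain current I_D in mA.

V_GS = V_G − V_S = 2.55 − 1.15 = 1.4 V; V_DS = V_D − V_S = 5.62 − 1.15 = 4.47 V.
k_n = μ_nC_ox · (W/L) = 6.88 mA/V².
V_ov = V_GS − V_t = 1.4 − 0.592 = 0.808 V.
Since V_DS = 4.47 V ≥ V_ov = 0.808 V, the device is in saturation.
I_D = ½ k_n V_ov² (1 + λ V_DS) = 0.5 × 6.88 × 0.808² × (1 + 0.12 × 4.47) = 3.45 mA.

Saturation; I_D = 3.45 mA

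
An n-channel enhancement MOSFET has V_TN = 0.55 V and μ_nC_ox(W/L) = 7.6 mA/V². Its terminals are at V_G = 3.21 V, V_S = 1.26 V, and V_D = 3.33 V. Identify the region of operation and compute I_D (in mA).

V_GS = V_G − V_S = 3.21 − 1.26 = 1.95 V; V_DS = V_D − V_S = 3.33 − 1.26 = 2.07 V.
V_ov = V_GS − V_TN = 1.95 − 0.55 = 1.4 V.
Since V_DS = 2.07 V ≥ V_ov = 1.4 V, the device is in saturation.
I_D = ½ k_n V_ov² = 0.5 × 7.6 × 1.4² = 7.45 mA.

Saturation; I_D = 7.45 mA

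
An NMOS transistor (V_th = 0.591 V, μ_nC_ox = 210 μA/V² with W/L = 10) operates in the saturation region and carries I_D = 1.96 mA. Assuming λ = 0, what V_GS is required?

V_GS = 1.96 V

k_n = μ_nC_ox · (W/L) = 2.1 mA/V².
In saturation I_D = ½ k_n (V_GS − V_th)², so V_GS − V_th = √(2 I_D / k_n) = √(2 × 1.96 / 2.1) = 1.37 V.
V_GS = 0.591 + 1.37 = 1.96 V.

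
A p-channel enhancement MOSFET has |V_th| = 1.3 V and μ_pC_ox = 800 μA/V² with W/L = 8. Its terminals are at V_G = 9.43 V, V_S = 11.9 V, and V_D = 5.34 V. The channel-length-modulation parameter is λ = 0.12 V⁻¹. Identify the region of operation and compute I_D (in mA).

Saturation; I_D = 7.83 mA

V_SG = V_S − V_G = 11.9 − 9.43 = 2.47 V; V_SD = V_S − V_D = 11.9 − 5.34 = 6.56 V.
k_p = μ_pC_ox · (W/L) = 6.4 mA/V².
V_ov = V_SG − |V_th| = 2.47 − 1.3 = 1.17 V.
Since V_SD = 6.56 V ≥ V_ov = 1.17 V, the device is in saturation.
I_D = ½ k_p V_ov² (1 + λ V_SD) = 0.5 × 6.4 × 1.17² × (1 + 0.12 × 6.56) = 7.83 mA.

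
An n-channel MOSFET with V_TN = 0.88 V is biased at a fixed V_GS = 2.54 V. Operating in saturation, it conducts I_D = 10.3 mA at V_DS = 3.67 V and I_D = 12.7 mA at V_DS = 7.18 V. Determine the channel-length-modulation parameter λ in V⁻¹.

With V_GS fixed, I_D ∝ (1 + λ V_DS) in saturation, so I_D2/I_D1 = (1 + λ V_DS2)/(1 + λ V_DS1).
12.7/10.3 = 1.233 = (1 + 7.18 λ)/(1 + 3.67 λ).
Solving: λ (I_D1 V_DS2 − I_D2 V_DS1) = I_D2 − I_D1, so λ = (12.7 − 10.3) / (10.3 × 7.18 − 12.7 × 3.67) = 2.4 / 27.3 = 0.0878 V⁻¹.

λ = 0.0878 V⁻¹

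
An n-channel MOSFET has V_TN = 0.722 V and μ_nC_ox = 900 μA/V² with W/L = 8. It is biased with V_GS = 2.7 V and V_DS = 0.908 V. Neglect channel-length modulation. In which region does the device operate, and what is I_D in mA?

k_n = μ_nC_ox · (W/L) = 7.2 mA/V².
V_ov = V_GS − V_TN = 2.7 − 0.722 = 1.98 V.
Since V_DS = 0.908 V < V_ov = 1.98 V, the device is in the triode region.
I_D = k_n [V_ov · V_DS − ½ V_DS²] = 7.2 × [1.98 × 0.908 − 0.5 × 0.908²] = 9.96 mA.

Triode; I_D = 9.96 mA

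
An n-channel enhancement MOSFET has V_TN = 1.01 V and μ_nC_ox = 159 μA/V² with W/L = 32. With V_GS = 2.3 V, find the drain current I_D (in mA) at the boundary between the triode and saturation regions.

At the boundary V_DS = V_ov = V_GS − V_TN = 2.3 − 1.01 = 1.29 V.
k_n = μ_nC_ox · (W/L) = 5.088 mA/V².
I_D = ½ k_n V_ov² = 0.5 × 5.088 × 1.29² = 4.23 mA.

I_D = 4.23 mA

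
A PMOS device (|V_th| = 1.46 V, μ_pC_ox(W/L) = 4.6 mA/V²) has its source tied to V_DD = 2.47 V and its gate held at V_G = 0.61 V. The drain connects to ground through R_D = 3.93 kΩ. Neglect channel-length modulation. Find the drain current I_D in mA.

I_D = 0.368 mA

V_SG = V_DD − V_G = 2.47 − 0.61 = 1.86 V, so V_ov = 1.86 − 1.46 = 0.4 V.
Assume saturation: I_D = ½ k_p V_ov² = 0.5 × 4.6 × 0.4² = 0.368 mA, giving V_SD = V_DD − I_D R_D = 2.47 − 0.368 × 3.93 = 1.02 V.
V_SD = 1.02 V ≥ V_ov = 0.4 V, confirming saturation.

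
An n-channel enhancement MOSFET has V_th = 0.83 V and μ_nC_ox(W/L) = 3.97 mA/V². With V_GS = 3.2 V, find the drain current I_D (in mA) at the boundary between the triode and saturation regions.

At the boundary V_DS = V_ov = V_GS − V_th = 3.2 − 0.83 = 2.37 V.
I_D = ½ k_n V_ov² = 0.5 × 3.97 × 2.37² = 11.1 mA.

I_D = 11.1 mA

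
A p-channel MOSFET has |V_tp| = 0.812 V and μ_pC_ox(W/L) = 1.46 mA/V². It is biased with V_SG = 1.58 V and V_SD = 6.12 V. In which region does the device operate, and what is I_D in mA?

V_ov = V_SG − |V_tp| = 1.58 − 0.812 = 0.768 V.
Since V_SD = 6.12 V ≥ V_ov = 0.768 V, the device is in saturation.
I_D = ½ k_p V_ov² = 0.5 × 1.46 × 0.768² = 0.431 mA.

Saturation; I_D = 0.431 mA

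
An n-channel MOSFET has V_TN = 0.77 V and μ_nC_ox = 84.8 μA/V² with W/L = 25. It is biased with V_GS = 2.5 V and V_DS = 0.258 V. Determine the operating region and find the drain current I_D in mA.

Triode; I_D = 0.876 mA

k_n = μ_nC_ox · (W/L) = 2.12 mA/V².
V_ov = V_GS − V_TN = 2.5 − 0.77 = 1.73 V.
Since V_DS = 0.258 V < V_ov = 1.73 V, the device is in the triode region.
I_D = k_n [V_ov · V_DS − ½ V_DS²] = 2.12 × [1.73 × 0.258 − 0.5 × 0.258²] = 0.876 mA.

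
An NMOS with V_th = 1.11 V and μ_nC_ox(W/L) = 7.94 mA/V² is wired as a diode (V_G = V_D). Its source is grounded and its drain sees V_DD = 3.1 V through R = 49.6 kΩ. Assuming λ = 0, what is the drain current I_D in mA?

With gate tied to drain, V_GS = V_DS ≥ V_GS − V_th, so the device is in saturation.
KCL at the drain: ½ k_n (V_GS − V_th)² = (V_DD − V_GS)/R.
Let x = V_GS − 1.11. Then 197 x² + x − 1.99 = 0, giving x = 0.098 V (positive root), so V_GS = 1.21 V.
I_D = (V_DD − V_GS)/R = (3.1 − 1.21) / 49.6 = 0.0381 mA.

I_D = 0.0381 mA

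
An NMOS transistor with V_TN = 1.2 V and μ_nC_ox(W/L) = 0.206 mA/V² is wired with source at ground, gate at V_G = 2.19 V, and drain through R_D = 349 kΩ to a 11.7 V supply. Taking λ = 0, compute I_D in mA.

V_GS = V_G = 2.19 V, so V_ov = 2.19 − 1.2 = 0.99 V.
Assume saturation: I_D = ½ k_n V_ov² = 0.5 × 0.206 × 0.99² = 0.101 mA, giving V_DS = V_DD − I_D R_D = 11.7 − 0.101 × 349 = -23.5 V.
But -23.5 V < V_ov = 0.99 V, so the device is actually in triode.
In triode I_D = k_n[V_ov V_DS − ½ V_DS²] and I_D = (V_DD − V_DS)/R_D. Equating: 35.9 V_DS² − 72.18 V_DS + 11.7 = 0, giving V_DS = 0.178 V (the root below V_ov).
I_D = (11.7 − 0.178) / 349 = 0.033 mA.

I_D = 0.0330 mA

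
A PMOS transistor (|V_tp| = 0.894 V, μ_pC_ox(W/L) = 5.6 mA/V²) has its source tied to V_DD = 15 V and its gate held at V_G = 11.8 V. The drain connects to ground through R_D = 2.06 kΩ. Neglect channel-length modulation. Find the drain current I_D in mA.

I_D = 6.98 mA

V_SG = V_DD − V_G = 15 − 11.8 = 3.2 V, so V_ov = 3.2 − 0.894 = 2.31 V.
Assume saturation: I_D = ½ k_p V_ov² = 0.5 × 5.6 × 2.31² = 14.9 mA, giving V_SD = V_DD − I_D R_D = 15 − 14.9 × 2.06 = -15.7 V.
But -15.7 V < V_ov = 2.31 V, so the device is actually in triode.
In triode I_D = k_p[V_ov V_SD − ½ V_SD²] and I_D = (V_DD − V_SD)/R_D. Equating: 5.77 V_SD² − 27.6 V_SD + 15 = 0, giving V_SD = 0.625 V (the root below V_ov).
I_D = (15 − 0.625) / 2.06 = 6.98 mA.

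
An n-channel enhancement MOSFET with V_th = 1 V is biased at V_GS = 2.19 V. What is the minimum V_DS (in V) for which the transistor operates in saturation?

V_DS,sat = 1.19 V

The boundary between triode and saturation is V_DS = V_GS − V_th = V_ov.
V_ov = 2.19 − 1 = 1.19 V.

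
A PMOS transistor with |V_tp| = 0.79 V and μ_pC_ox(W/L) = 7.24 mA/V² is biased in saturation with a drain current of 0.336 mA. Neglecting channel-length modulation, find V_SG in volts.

In saturation I_D = ½ k_p (V_SG − |V_tp|)², so V_SG − |V_tp| = √(2 I_D / k_p) = √(2 × 0.336 / 7.24) = 0.305 V.
V_SG = 0.79 + 0.305 = 1.09 V.

V_SG = 1.09 V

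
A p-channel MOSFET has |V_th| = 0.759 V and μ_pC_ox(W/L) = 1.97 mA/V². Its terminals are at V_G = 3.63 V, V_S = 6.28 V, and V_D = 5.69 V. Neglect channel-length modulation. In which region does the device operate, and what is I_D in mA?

V_SG = V_S − V_G = 6.28 − 3.63 = 2.65 V; V_SD = V_S − V_D = 6.28 − 5.69 = 0.59 V.
V_ov = V_SG − |V_th| = 2.65 − 0.759 = 1.89 V.
Since V_SD = 0.59 V < V_ov = 1.89 V, the device is in the triode region.
I_D = k_p [V_ov · V_SD − ½ V_SD²] = 1.97 × [1.89 × 0.59 − 0.5 × 0.59²] = 1.86 mA.

Triode; I_D = 1.86 mA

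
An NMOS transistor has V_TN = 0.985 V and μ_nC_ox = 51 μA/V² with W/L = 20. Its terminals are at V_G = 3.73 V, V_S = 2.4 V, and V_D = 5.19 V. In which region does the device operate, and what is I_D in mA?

Saturation; I_D = 0.0607 mA

V_GS = V_G − V_S = 3.73 − 2.4 = 1.33 V; V_DS = V_D − V_S = 5.19 − 2.4 = 2.79 V.
k_n = μ_nC_ox · (W/L) = 1.02 mA/V².
V_ov = V_GS − V_TN = 1.33 − 0.985 = 0.345 V.
Since V_DS = 2.79 V ≥ V_ov = 0.345 V, the device is in saturation.
I_D = ½ k_n V_ov² = 0.5 × 1.02 × 0.345² = 0.0607 mA.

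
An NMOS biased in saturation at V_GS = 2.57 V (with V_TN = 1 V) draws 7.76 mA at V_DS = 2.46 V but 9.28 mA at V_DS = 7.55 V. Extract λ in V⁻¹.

With V_GS fixed, I_D ∝ (1 + λ V_DS) in saturation, so I_D2/I_D1 = (1 + λ V_DS2)/(1 + λ V_DS1).
9.28/7.76 = 1.196 = (1 + 7.55 λ)/(1 + 2.46 λ).
Solving: λ (I_D1 V_DS2 − I_D2 V_DS1) = I_D2 − I_D1, so λ = (9.28 − 7.76) / (7.76 × 7.55 − 9.28 × 2.46) = 1.52 / 35.8 = 0.0425 V⁻¹.

λ = 0.0425 V⁻¹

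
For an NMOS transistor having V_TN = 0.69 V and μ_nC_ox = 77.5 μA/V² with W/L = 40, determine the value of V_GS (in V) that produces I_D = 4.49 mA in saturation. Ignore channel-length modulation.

V_GS = 2.39 V

k_n = μ_nC_ox · (W/L) = 3.1 mA/V².
In saturation I_D = ½ k_n (V_GS − V_TN)², so V_GS − V_TN = √(2 I_D / k_n) = √(2 × 4.49 / 3.1) = 1.7 V.
V_GS = 0.69 + 1.7 = 2.39 V.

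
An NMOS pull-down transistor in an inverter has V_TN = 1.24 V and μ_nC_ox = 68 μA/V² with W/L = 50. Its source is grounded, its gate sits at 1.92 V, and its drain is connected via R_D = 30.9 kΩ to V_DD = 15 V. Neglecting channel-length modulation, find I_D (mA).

I_D = 0.477 mA

V_GS = V_G = 1.92 V, so V_ov = 1.92 − 1.24 = 0.68 V.
k_n = μ_nC_ox · (W/L) = 3.4 mA/V².
Assume saturation: I_D = ½ k_n V_ov² = 0.5 × 3.4 × 0.68² = 0.786 mA, giving V_DS = V_DD − I_D R_D = 15 − 0.786 × 30.9 = -9.29 V.
But -9.29 V < V_ov = 0.68 V, so the device is actually in triode.
In triode I_D = k_n[V_ov V_DS − ½ V_DS²] and I_D = (V_DD − V_DS)/R_D. Equating: 52.5 V_DS² − 72.44 V_DS + 15 = 0, giving V_DS = 0.254 V (the root below V_ov).
I_D = (15 − 0.254) / 30.9 = 0.477 mA.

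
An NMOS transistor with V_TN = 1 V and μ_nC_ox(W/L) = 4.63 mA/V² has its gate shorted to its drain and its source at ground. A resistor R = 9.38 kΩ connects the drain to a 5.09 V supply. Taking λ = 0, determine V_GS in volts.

V_GS = 1.41 V

With gate tied to drain, V_GS = V_DS ≥ V_GS − V_TN, so the device is in saturation.
KCL at the drain: ½ k_n (V_GS − V_TN)² = (V_DD − V_GS)/R.
Let x = V_GS − 1. Then 21.7 x² + x − 4.09 = 0, giving x = 0.412 V (positive root), so V_GS = 1.41 V.
I_D = (V_DD − V_GS)/R = (5.09 − 1.41) / 9.38 = 0.392 mA.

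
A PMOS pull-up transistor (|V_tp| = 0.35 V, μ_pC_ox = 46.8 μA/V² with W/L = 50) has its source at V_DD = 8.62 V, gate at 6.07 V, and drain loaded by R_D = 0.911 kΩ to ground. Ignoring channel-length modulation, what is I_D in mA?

I_D = 5.66 mA

V_SG = V_DD − V_G = 8.62 − 6.07 = 2.55 V, so V_ov = 2.55 − 0.35 = 2.2 V.
k_p = μ_pC_ox · (W/L) = 2.34 mA/V².
Assume saturation: I_D = ½ k_p V_ov² = 0.5 × 2.34 × 2.2² = 5.66 mA, giving V_SD = V_DD − I_D R_D = 8.62 − 5.66 × 0.911 = 3.46 V.
V_SD = 3.46 V ≥ V_ov = 2.2 V, confirming saturation.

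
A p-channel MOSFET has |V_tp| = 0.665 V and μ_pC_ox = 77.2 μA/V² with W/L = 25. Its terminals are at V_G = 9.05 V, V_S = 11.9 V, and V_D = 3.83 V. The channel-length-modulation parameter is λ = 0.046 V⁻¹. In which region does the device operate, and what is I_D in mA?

Saturation; I_D = 6.32 mA

V_SG = V_S − V_G = 11.9 − 9.05 = 2.85 V; V_SD = V_S − V_D = 11.9 − 3.83 = 8.07 V.
k_p = μ_pC_ox · (W/L) = 1.93 mA/V².
V_ov = V_SG − |V_tp| = 2.85 − 0.665 = 2.18 V.
Since V_SD = 8.07 V ≥ V_ov = 2.18 V, the device is in saturation.
I_D = ½ k_p V_ov² (1 + λ V_SD) = 0.5 × 1.93 × 2.18² × (1 + 0.046 × 8.07) = 6.32 mA.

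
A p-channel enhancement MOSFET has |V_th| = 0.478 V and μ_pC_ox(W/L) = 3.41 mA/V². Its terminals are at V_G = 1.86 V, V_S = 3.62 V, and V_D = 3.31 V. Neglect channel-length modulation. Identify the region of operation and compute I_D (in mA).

V_SG = V_S − V_G = 3.62 − 1.86 = 1.76 V; V_SD = V_S − V_D = 3.62 − 3.31 = 0.31 V.
V_ov = V_SG − |V_th| = 1.76 − 0.478 = 1.28 V.
Since V_SD = 0.31 V < V_ov = 1.28 V, the device is in the triode region.
I_D = k_p [V_ov · V_SD − ½ V_SD²] = 3.41 × [1.28 × 0.31 − 0.5 × 0.31²] = 1.19 mA.

Triode; I_D = 1.19 mA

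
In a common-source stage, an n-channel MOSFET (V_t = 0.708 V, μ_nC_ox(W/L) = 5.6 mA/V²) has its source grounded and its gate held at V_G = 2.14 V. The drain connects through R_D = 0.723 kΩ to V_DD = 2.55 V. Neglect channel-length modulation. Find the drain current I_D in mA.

V_GS = V_G = 2.14 V, so V_ov = 2.14 − 0.708 = 1.43 V.
Assume saturation: I_D = ½ k_n V_ov² = 0.5 × 5.6 × 1.43² = 5.74 mA, giving V_DS = V_DD − I_D R_D = 2.55 − 5.74 × 0.723 = -1.6 V.
But -1.6 V < V_ov = 1.43 V, so the device is actually in triode.
In triode I_D = k_n[V_ov V_DS − ½ V_DS²] and I_D = (V_DD − V_DS)/R_D. Equating: 2.02 V_DS² − 6.798 V_DS + 2.55 = 0, giving V_DS = 0.43 V (the root below V_ov).
I_D = (2.55 − 0.43) / 0.723 = 2.93 mA.

I_D = 2.93 mA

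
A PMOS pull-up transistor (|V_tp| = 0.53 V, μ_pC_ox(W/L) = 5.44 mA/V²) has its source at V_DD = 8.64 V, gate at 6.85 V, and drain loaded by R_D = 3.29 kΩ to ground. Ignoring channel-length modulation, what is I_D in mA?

V_SG = V_DD − V_G = 8.64 − 6.85 = 1.79 V, so V_ov = 1.79 − 0.53 = 1.26 V.
Assume saturation: I_D = ½ k_p V_ov² = 0.5 × 5.44 × 1.26² = 4.32 mA, giving V_SD = V_DD − I_D R_D = 8.64 − 4.32 × 3.29 = -5.57 V.
But -5.57 V < V_ov = 1.26 V, so the device is actually in triode.
In triode I_D = k_p[V_ov V_SD − ½ V_SD²] and I_D = (V_DD − V_SD)/R_D. Equating: 8.95 V_SD² − 23.55 V_SD + 8.64 = 0, giving V_SD = 0.441 V (the root below V_ov).
I_D = (8.64 − 0.441) / 3.29 = 2.49 mA.

I_D = 2.49 mA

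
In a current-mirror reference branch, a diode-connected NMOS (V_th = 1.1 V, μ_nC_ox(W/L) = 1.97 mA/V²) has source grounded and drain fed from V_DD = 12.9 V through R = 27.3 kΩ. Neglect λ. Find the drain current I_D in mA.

I_D = 0.409 mA

With gate tied to drain, V_GS = V_DS ≥ V_GS − V_th, so the device is in saturation.
KCL at the drain: ½ k_n (V_GS − V_th)² = (V_DD − V_GS)/R.
Let x = V_GS − 1.1. Then 26.9 x² + x − 11.8 = 0, giving x = 0.644 V (positive root), so V_GS = 1.74 V.
I_D = (V_DD − V_GS)/R = (12.9 − 1.74) / 27.3 = 0.409 mA.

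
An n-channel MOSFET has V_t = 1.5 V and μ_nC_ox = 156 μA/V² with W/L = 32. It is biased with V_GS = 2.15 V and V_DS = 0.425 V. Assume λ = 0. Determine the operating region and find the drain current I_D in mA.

Triode; I_D = 0.928 mA

k_n = μ_nC_ox · (W/L) = 4.992 mA/V².
V_ov = V_GS − V_t = 2.15 − 1.5 = 0.65 V.
Since V_DS = 0.425 V < V_ov = 0.65 V, the device is in the triode region.
I_D = k_n [V_ov · V_DS − ½ V_DS²] = 4.992 × [0.65 × 0.425 − 0.5 × 0.425²] = 0.928 mA.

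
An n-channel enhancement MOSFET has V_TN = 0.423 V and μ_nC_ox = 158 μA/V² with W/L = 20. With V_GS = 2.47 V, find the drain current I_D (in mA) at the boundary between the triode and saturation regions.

At the boundary V_DS = V_ov = V_GS − V_TN = 2.47 − 0.423 = 2.05 V.
k_n = μ_nC_ox · (W/L) = 3.16 mA/V².
I_D = ½ k_n V_ov² = 0.5 × 3.16 × 2.05² = 6.62 mA.

I_D = 6.62 mA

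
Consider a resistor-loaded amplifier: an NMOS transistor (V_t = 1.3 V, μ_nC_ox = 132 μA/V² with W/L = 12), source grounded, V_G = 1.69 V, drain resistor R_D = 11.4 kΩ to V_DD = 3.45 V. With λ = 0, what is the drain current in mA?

V_GS = V_G = 1.69 V, so V_ov = 1.69 − 1.3 = 0.39 V.
k_n = μ_nC_ox · (W/L) = 1.584 mA/V².
Assume saturation: I_D = ½ k_n V_ov² = 0.5 × 1.584 × 0.39² = 0.12 mA, giving V_DS = V_DD − I_D R_D = 3.45 − 0.12 × 11.4 = 2.08 V.
V_DS = 2.08 V ≥ V_ov = 0.39 V, confirming saturation.

I_D = 0.120 mA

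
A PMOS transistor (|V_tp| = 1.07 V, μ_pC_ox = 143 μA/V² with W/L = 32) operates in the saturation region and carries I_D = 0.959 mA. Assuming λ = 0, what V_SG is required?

V_SG = 1.72 V

k_p = μ_pC_ox · (W/L) = 4.576 mA/V².
In saturation I_D = ½ k_p (V_SG − |V_tp|)², so V_SG − |V_tp| = √(2 I_D / k_p) = √(2 × 0.959 / 4.576) = 0.647 V.
V_SG = 1.07 + 0.647 = 1.72 V.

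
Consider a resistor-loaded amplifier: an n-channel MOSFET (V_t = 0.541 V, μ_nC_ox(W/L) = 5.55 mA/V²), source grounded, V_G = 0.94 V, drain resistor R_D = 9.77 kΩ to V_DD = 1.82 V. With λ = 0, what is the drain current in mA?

V_GS = V_G = 0.94 V, so V_ov = 0.94 − 0.541 = 0.399 V.
Assume saturation: I_D = ½ k_n V_ov² = 0.5 × 5.55 × 0.399² = 0.442 mA, giving V_DS = V_DD − I_D R_D = 1.82 − 0.442 × 9.77 = -2.5 V.
But -2.5 V < V_ov = 0.399 V, so the device is actually in triode.
In triode I_D = k_n[V_ov V_DS − ½ V_DS²] and I_D = (V_DD − V_DS)/R_D. Equating: 27.1 V_DS² − 22.64 V_DS + 1.82 = 0, giving V_DS = 0.0901 V (the root below V_ov).
I_D = (1.82 − 0.0901) / 9.77 = 0.177 mA.

I_D = 0.177 mA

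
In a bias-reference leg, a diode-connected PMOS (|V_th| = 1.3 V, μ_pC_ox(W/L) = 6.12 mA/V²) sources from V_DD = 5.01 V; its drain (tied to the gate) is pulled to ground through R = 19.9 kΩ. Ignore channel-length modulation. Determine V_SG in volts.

V_SG = 1.54 V

With gate tied to drain, V_SG = V_SD ≥ V_SG − |V_th|, so the device is in saturation.
KCL at the drain: ½ k_p (V_SG − |V_th|)² = (V_DD − V_SG)/R.
Let x = V_SG − 1.3. Then 60.9 x² + x − 3.71 = 0, giving x = 0.239 V (positive root), so V_SG = 1.54 V.
I_D = (V_DD − V_SG)/R = (5.01 − 1.54) / 19.9 = 0.174 mA.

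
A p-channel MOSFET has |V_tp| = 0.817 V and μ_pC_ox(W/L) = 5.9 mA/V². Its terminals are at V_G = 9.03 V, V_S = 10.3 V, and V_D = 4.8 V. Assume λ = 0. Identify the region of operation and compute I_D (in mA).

Saturation; I_D = 0.605 mA

V_SG = V_S − V_G = 10.3 − 9.03 = 1.27 V; V_SD = V_S − V_D = 10.3 − 4.8 = 5.5 V.
V_ov = V_SG − |V_tp| = 1.27 − 0.817 = 0.453 V.
Since V_SD = 5.5 V ≥ V_ov = 0.453 V, the device is in saturation.
I_D = ½ k_p V_ov² = 0.5 × 5.9 × 0.453² = 0.605 mA.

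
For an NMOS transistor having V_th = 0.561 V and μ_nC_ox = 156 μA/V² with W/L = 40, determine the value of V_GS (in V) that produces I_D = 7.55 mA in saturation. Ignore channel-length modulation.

k_n = μ_nC_ox · (W/L) = 6.24 mA/V².
In saturation I_D = ½ k_n (V_GS − V_th)², so V_GS − V_th = √(2 I_D / k_n) = √(2 × 7.55 / 6.24) = 1.56 V.
V_GS = 0.561 + 1.56 = 2.12 V.

V_GS = 2.12 V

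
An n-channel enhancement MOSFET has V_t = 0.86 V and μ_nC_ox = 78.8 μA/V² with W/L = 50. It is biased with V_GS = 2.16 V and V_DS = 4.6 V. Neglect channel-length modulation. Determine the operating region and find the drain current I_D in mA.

k_n = μ_nC_ox · (W/L) = 3.94 mA/V².
V_ov = V_GS − V_t = 2.16 − 0.86 = 1.3 V.
Since V_DS = 4.6 V ≥ V_ov = 1.3 V, the device is in saturation.
I_D = ½ k_n V_ov² = 0.5 × 3.94 × 1.3² = 3.33 mA.

Saturation; I_D = 3.33 mA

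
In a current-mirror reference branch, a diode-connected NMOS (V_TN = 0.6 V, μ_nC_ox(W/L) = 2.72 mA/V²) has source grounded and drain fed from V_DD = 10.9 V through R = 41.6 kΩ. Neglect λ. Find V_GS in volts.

With gate tied to drain, V_GS = V_DS ≥ V_GS − V_TN, so the device is in saturation.
KCL at the drain: ½ k_n (V_GS − V_TN)² = (V_DD − V_GS)/R.
Let x = V_GS − 0.6. Then 56.6 x² + x − 10.3 = 0, giving x = 0.418 V (positive root), so V_GS = 1.02 V.
I_D = (V_DD − V_GS)/R = (10.9 − 1.02) / 41.6 = 0.238 mA.

V_GS = 1.02 V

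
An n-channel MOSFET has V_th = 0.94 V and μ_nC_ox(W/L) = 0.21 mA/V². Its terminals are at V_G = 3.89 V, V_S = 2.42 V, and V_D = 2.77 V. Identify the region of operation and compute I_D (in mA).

Triode; I_D = 0.0261 mA

V_GS = V_G − V_S = 3.89 − 2.42 = 1.47 V; V_DS = V_D − V_S = 2.77 − 2.42 = 0.35 V.
V_ov = V_GS − V_th = 1.47 − 0.94 = 0.53 V.
Since V_DS = 0.35 V < V_ov = 0.53 V, the device is in the triode region.
I_D = k_n [V_ov · V_DS − ½ V_DS²] = 0.21 × [0.53 × 0.35 − 0.5 × 0.35²] = 0.0261 mA.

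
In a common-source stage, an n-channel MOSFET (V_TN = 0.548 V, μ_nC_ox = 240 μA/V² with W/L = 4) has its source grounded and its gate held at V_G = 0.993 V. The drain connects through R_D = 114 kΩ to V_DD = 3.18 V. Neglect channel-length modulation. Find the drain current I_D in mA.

I_D = 0.0273 mA

V_GS = V_G = 0.993 V, so V_ov = 0.993 − 0.548 = 0.445 V.
k_n = μ_nC_ox · (W/L) = 0.96 mA/V².
Assume saturation: I_D = ½ k_n V_ov² = 0.5 × 0.96 × 0.445² = 0.0951 mA, giving V_DS = V_DD − I_D R_D = 3.18 − 0.0951 × 114 = -7.66 V.
But -7.66 V < V_ov = 0.445 V, so the device is actually in triode.
In triode I_D = k_n[V_ov V_DS − ½ V_DS²] and I_D = (V_DD − V_DS)/R_D. Equating: 54.7 V_DS² − 49.7 V_DS + 3.18 = 0, giving V_DS = 0.0693 V (the root below V_ov).
I_D = (3.18 − 0.0693) / 114 = 0.0273 mA.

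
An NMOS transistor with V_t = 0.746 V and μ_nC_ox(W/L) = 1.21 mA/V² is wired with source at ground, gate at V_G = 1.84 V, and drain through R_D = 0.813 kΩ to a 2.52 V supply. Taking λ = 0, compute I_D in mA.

V_GS = V_G = 1.84 V, so V_ov = 1.84 − 0.746 = 1.09 V.
Assume saturation: I_D = ½ k_n V_ov² = 0.5 × 1.21 × 1.09² = 0.724 mA, giving V_DS = V_DD − I_D R_D = 2.52 − 0.724 × 0.813 = 1.93 V.
V_DS = 1.93 V ≥ V_ov = 1.09 V, confirming saturation.

I_D = 0.724 mA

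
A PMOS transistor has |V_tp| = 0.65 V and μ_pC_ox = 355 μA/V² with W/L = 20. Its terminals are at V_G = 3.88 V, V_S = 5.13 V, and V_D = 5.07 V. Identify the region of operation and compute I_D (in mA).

V_SG = V_S − V_G = 5.13 − 3.88 = 1.25 V; V_SD = V_S − V_D = 5.13 − 5.07 = 0.06 V.
k_p = μ_pC_ox · (W/L) = 7.1 mA/V².
V_ov = V_SG − |V_tp| = 1.25 − 0.65 = 0.6 V.
Since V_SD = 0.06 V < V_ov = 0.6 V, the device is in the triode region.
I_D = k_p [V_ov · V_SD − ½ V_SD²] = 7.1 × [0.6 × 0.06 − 0.5 × 0.06²] = 0.243 mA.

Triode; I_D = 0.243 mA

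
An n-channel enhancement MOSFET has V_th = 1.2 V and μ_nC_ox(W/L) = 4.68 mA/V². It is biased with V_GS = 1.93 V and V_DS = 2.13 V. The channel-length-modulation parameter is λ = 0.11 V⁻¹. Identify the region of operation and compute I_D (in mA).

Saturation; I_D = 1.54 mA

V_ov = V_GS − V_th = 1.93 − 1.2 = 0.73 V.
Since V_DS = 2.13 V ≥ V_ov = 0.73 V, the device is in saturation.
I_D = ½ k_n V_ov² (1 + λ V_DS) = 0.5 × 4.68 × 0.73² × (1 + 0.11 × 2.13) = 1.54 mA.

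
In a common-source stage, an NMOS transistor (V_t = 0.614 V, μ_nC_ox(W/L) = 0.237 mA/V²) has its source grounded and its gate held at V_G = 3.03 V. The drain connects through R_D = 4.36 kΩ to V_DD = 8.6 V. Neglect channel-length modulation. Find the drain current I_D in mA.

V_GS = V_G = 3.03 V, so V_ov = 3.03 − 0.614 = 2.42 V.
Assume saturation: I_D = ½ k_n V_ov² = 0.5 × 0.237 × 2.42² = 0.692 mA, giving V_DS = V_DD − I_D R_D = 8.6 − 0.692 × 4.36 = 5.58 V.
V_DS = 5.58 V ≥ V_ov = 2.42 V, confirming saturation.

I_D = 0.692 mA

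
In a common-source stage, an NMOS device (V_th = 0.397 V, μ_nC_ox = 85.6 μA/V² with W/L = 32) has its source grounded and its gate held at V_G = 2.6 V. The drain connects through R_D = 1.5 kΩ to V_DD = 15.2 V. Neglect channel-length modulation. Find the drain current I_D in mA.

V_GS = V_G = 2.6 V, so V_ov = 2.6 − 0.397 = 2.2 V.
k_n = μ_nC_ox · (W/L) = 2.739 mA/V².
Assume saturation: I_D = ½ k_n V_ov² = 0.5 × 2.739 × 2.2² = 6.65 mA, giving V_DS = V_DD − I_D R_D = 15.2 − 6.65 × 1.5 = 5.23 V.
V_DS = 5.23 V ≥ V_ov = 2.2 V, confirming saturation.

I_D = 6.65 mA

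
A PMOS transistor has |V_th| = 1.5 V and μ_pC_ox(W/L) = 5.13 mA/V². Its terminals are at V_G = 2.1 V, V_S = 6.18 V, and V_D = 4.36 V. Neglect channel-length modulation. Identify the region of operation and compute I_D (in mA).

Triode; I_D = 15.6 mA

V_SG = V_S − V_G = 6.18 − 2.1 = 4.08 V; V_SD = V_S − V_D = 6.18 − 4.36 = 1.82 V.
V_ov = V_SG − |V_th| = 4.08 − 1.5 = 2.58 V.
Since V_SD = 1.82 V < V_ov = 2.58 V, the device is in the triode region.
I_D = k_p [V_ov · V_SD − ½ V_SD²] = 5.13 × [2.58 × 1.82 − 0.5 × 1.82²] = 15.6 mA.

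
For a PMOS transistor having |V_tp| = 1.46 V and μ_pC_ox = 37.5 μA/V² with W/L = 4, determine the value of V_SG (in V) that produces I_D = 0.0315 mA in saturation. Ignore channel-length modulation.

V_SG = 2.11 V

k_p = μ_pC_ox · (W/L) = 0.15 mA/V².
In saturation I_D = ½ k_p (V_SG − |V_tp|)², so V_SG − |V_tp| = √(2 I_D / k_p) = √(2 × 0.0315 / 0.15) = 0.648 V.
V_SG = 1.46 + 0.648 = 2.11 V.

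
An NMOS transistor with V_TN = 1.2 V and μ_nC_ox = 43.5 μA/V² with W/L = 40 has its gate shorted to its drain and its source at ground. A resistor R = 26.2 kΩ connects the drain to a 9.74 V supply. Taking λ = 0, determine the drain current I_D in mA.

I_D = 0.303 mA

With gate tied to drain, V_GS = V_DS ≥ V_GS − V_TN, so the device is in saturation.
k_n = μ_nC_ox · (W/L) = 1.74 mA/V².
KCL at the drain: ½ k_n (V_GS − V_TN)² = (V_DD − V_GS)/R.
Let x = V_GS − 1.2. Then 22.8 x² + x − 8.54 = 0, giving x = 0.591 V (positive root), so V_GS = 1.79 V.
I_D = (V_DD − V_GS)/R = (9.74 − 1.79) / 26.2 = 0.303 mA.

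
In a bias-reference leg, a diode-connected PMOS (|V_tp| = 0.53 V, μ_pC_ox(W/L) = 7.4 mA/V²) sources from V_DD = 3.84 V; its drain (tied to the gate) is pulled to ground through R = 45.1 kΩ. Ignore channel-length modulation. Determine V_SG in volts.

With gate tied to drain, V_SG = V_SD ≥ V_SG − |V_tp|, so the device is in saturation.
KCL at the drain: ½ k_p (V_SG − |V_tp|)² = (V_DD − V_SG)/R.
Let x = V_SG − 0.53. Then 167 x² + x − 3.31 = 0, giving x = 0.138 V (positive root), so V_SG = 0.668 V.
I_D = (V_DD − V_SG)/R = (3.84 − 0.668) / 45.1 = 0.0703 mA.

V_SG = 0.668 V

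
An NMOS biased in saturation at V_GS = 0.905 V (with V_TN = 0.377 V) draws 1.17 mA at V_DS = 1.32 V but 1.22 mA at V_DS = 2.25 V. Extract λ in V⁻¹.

λ = 0.0489 V⁻¹

With V_GS fixed, I_D ∝ (1 + λ V_DS) in saturation, so I_D2/I_D1 = (1 + λ V_DS2)/(1 + λ V_DS1).
1.22/1.17 = 1.043 = (1 + 2.25 λ)/(1 + 1.32 λ).
Solving: λ (I_D1 V_DS2 − I_D2 V_DS1) = I_D2 − I_D1, so λ = (1.22 − 1.17) / (1.17 × 2.25 − 1.22 × 1.32) = 0.05 / 1.02 = 0.0489 V⁻¹.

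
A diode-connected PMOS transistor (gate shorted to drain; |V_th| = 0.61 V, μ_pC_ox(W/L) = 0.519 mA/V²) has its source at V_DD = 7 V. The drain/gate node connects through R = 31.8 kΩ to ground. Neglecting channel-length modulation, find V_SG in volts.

With gate tied to drain, V_SG = V_SD ≥ V_SG − |V_th|, so the device is in saturation.
KCL at the drain: ½ k_p (V_SG − |V_th|)² = (V_DD − V_SG)/R.
Let x = V_SG − 0.61. Then 8.25 x² + x − 6.39 = 0, giving x = 0.821 V (positive root), so V_SG = 1.43 V.
I_D = (V_DD − V_SG)/R = (7 − 1.43) / 31.8 = 0.175 mA.

V_SG = 1.43 V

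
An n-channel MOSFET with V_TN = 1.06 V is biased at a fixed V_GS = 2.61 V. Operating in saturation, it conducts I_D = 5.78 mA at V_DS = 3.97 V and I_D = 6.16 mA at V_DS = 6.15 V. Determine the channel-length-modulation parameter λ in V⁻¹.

λ = 0.0343 V⁻¹

With V_GS fixed, I_D ∝ (1 + λ V_DS) in saturation, so I_D2/I_D1 = (1 + λ V_DS2)/(1 + λ V_DS1).
6.16/5.78 = 1.066 = (1 + 6.15 λ)/(1 + 3.97 λ).
Solving: λ (I_D1 V_DS2 − I_D2 V_DS1) = I_D2 − I_D1, so λ = (6.16 − 5.78) / (5.78 × 6.15 − 6.16 × 3.97) = 0.38 / 11.1 = 0.0343 V⁻¹.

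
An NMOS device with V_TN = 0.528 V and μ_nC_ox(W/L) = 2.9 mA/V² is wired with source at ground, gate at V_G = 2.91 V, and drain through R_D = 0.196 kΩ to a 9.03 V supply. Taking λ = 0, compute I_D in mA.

I_D = 8.23 mA

V_GS = V_G = 2.91 V, so V_ov = 2.91 − 0.528 = 2.38 V.
Assume saturation: I_D = ½ k_n V_ov² = 0.5 × 2.9 × 2.38² = 8.23 mA, giving V_DS = V_DD − I_D R_D = 9.03 − 8.23 × 0.196 = 7.42 V.
V_DS = 7.42 V ≥ V_ov = 2.38 V, confirming saturation.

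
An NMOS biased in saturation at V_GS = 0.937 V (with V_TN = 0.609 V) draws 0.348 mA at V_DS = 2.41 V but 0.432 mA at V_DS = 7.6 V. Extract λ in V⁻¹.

λ = 0.0524 V⁻¹

With V_GS fixed, I_D ∝ (1 + λ V_DS) in saturation, so I_D2/I_D1 = (1 + λ V_DS2)/(1 + λ V_DS1).
0.432/0.348 = 1.241 = (1 + 7.6 λ)/(1 + 2.41 λ).
Solving: λ (I_D1 V_DS2 − I_D2 V_DS1) = I_D2 − I_D1, so λ = (0.432 − 0.348) / (0.348 × 7.6 − 0.432 × 2.41) = 0.084 / 1.6 = 0.0524 V⁻¹.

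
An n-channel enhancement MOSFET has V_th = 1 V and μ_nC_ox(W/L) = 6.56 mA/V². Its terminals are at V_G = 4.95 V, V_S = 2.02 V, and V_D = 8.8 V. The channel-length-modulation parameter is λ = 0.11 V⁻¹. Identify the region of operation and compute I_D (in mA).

V_GS = V_G − V_S = 4.95 − 2.02 = 2.93 V; V_DS = V_D − V_S = 8.8 − 2.02 = 6.78 V.
V_ov = V_GS − V_th = 2.93 − 1 = 1.93 V.
Since V_DS = 6.78 V ≥ V_ov = 1.93 V, the device is in saturation.
I_D = ½ k_n V_ov² (1 + λ V_DS) = 0.5 × 6.56 × 1.93² × (1 + 0.11 × 6.78) = 21.3 mA.

Saturation; I_D = 21.3 mA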